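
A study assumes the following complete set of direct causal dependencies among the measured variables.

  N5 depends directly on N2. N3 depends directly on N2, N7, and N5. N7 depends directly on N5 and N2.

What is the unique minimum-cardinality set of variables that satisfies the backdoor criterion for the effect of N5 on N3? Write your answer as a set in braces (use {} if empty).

{N2}

Variables eligible for adjustment (non-descendants of N5, excluding N5 and N3): {N2}.
Backdoor paths from N5 to N3:
  P1: N5 <- N2 -> N7 -> N3
  P2: N5 <- N2 -> N3
The empty set is not sufficient: P1 (N5 <- N2 -> N7 -> N3) has no collider blocking it and no conditioned non-collider, so it is open.
Try {N2}:
  P1: blocked at fork node N2 ∈ conditioning set.
  P2: blocked at fork node N2 ∈ conditioning set.
{N2} contains no descendant of N5 and blocks every backdoor path.
{N2} is the unique smallest valid adjustment set.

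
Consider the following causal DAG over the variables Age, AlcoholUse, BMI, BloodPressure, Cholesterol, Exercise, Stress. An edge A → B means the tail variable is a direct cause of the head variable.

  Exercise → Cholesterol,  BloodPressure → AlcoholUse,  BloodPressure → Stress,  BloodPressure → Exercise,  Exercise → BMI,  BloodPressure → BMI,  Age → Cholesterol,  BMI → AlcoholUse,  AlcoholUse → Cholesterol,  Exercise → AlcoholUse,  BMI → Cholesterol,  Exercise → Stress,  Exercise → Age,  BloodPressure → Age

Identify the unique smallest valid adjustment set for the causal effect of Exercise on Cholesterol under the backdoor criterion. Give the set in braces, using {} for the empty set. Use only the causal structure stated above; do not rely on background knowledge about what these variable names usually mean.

Variables eligible for adjustment (non-descendants of Exercise, excluding Exercise and Cholesterol): {BloodPressure}.
Backdoor paths from Exercise to Cholesterol:
  P1: Exercise <- BloodPressure -> BMI -> AlcoholUse -> Cholesterol
  P2: Exercise <- BloodPressure -> BMI -> Cholesterol
  P3: Exercise <- BloodPressure -> Age -> Cholesterol
  P4: Exercise <- BloodPressure -> AlcoholUse <- BMI -> Cholesterol
  P5: Exercise <- BloodPressure -> AlcoholUse -> Cholesterol
The empty set is not sufficient: P1 (Exercise <- BloodPressure -> BMI -> AlcoholUse -> Cholesterol) has no collider blocking it and no conditioned non-collider, so it is open.
Try {BloodPressure}:
  P1: blocked at fork node BloodPressure ∈ conditioning set.
  P2: blocked at fork node BloodPressure ∈ conditioning set.
  P3: blocked at fork node BloodPressure ∈ conditioning set.
  P4: blocked at fork node BloodPressure ∈ conditioning set.
  P5: blocked at fork node BloodPressure ∈ conditioning set.
{BloodPressure} contains no descendant of Exercise and blocks every backdoor path.
{BloodPressure} is the unique smallest valid adjustment set.

{BloodPressure}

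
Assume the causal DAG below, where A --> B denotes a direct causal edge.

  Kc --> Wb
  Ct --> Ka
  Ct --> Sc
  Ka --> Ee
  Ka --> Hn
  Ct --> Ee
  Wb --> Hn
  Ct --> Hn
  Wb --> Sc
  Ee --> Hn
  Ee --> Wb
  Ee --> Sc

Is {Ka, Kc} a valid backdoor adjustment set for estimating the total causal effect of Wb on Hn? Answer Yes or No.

Backdoor paths from Wb to Hn (paths whose first edge points into Wb):
  P1: Wb <- Ee <- Ct -> Ka -> Hn
  P2: Wb <- Ee <- Ct -> Hn
  P3: Wb <- Ee <- Ka <- Ct -> Hn
  P4: Wb <- Ee <- Ka -> Hn
  P5: Wb <- Ee -> Hn
  P6: Wb <- Ee -> Sc <- Ct -> Ka -> Hn
  P7: Wb <- Ee -> Sc <- Ct -> Hn
Condition 1 (no descendant of Wb in the set): holds — descendants of Wb are {Hn, Sc}; none are in {Ka, Kc}.
Condition 2 (every backdoor path blocked by {Ka, Kc}):
  P1: blocked at chain node Ka ∈ conditioning set.
  P2: open — no interior node is in the conditioning set.
  P3: blocked at chain node Ka ∈ conditioning set.
  P4: blocked at fork node Ka ∈ conditioning set.
  P5: open — no interior node is in the conditioning set.
  P6: blocked at collider Sc (neither it nor any descendant is in the conditioning set).
  P7: blocked at collider Sc (neither it nor any descendant is in the conditioning set).
{Ka, Kc} does not satisfy the backdoor criterion.

No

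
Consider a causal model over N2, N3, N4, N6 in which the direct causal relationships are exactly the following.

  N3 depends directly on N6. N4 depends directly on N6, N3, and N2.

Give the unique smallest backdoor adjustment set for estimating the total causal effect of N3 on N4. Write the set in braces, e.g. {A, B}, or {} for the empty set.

{N6}

Variables eligible for adjustment (non-descendants of N3, excluding N3 and N4): {N2, N6}.
Backdoor paths from N3 to N4:
  P1: N3 <- N6 -> N4
The empty set is not sufficient: P1 (N3 <- N6 -> N4) has no collider blocking it and no conditioned non-collider, so it is open.
Try {N6}:
  P1: blocked at fork node N6 ∈ conditioning set.
{N6} contains no descendant of N3 and blocks every backdoor path.
No other singleton works — e.g. {N2} leaves P1 open — so {N6} is the unique smallest valid adjustment set.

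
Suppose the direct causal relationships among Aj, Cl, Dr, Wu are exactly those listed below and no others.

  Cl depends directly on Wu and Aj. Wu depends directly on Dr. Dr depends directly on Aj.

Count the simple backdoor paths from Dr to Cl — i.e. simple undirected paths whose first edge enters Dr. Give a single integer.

1

A backdoor path from Dr to Cl is any simple undirected path whose first edge points into Dr (i.e. leaves Dr via a parent).
Parents of Dr: {Aj}.
Enumerating:
  P1: Dr <- Aj -> Cl
That exhausts the simple backdoor paths. Count: 1.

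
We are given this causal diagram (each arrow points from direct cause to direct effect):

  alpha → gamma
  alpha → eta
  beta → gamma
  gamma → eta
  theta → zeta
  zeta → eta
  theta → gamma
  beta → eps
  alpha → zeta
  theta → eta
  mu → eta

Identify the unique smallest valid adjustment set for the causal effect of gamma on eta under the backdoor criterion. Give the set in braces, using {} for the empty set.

{alpha, theta}

Variables eligible for adjustment (non-descendants of gamma, excluding gamma and eta): {alpha, beta, eps, mu, theta, zeta}.
Backdoor paths from gamma to eta:
  P1: gamma <- theta -> zeta <- alpha -> eta
  P2: gamma <- theta -> zeta -> eta
  P3: gamma <- theta -> eta
  P4: gamma <- alpha -> zeta <- theta -> eta
  P5: gamma <- alpha -> zeta -> eta
  P6: gamma <- alpha -> eta
The empty set is not sufficient: P2 (gamma <- theta -> zeta -> eta) has no collider blocking it and no conditioned non-collider, so it is open.
Try {alpha, theta}:
  P1: blocked at fork node theta ∈ conditioning set.
  P2: blocked at fork node theta ∈ conditioning set.
  P3: blocked at fork node theta ∈ conditioning set.
  P4: blocked at fork node alpha ∈ conditioning set.
  P5: blocked at fork node alpha ∈ conditioning set.
  P6: blocked at fork node alpha ∈ conditioning set.
{alpha, theta} contains no descendant of gamma and blocks every backdoor path.
Every element of {alpha, theta} is needed (dropping alpha leaves P5 open; dropping theta leaves P2 open), so no proper subset is valid.
Among all size-2 subsets of the eligible variables, only {alpha, theta} blocks every backdoor path, so it is the unique smallest valid adjustment set.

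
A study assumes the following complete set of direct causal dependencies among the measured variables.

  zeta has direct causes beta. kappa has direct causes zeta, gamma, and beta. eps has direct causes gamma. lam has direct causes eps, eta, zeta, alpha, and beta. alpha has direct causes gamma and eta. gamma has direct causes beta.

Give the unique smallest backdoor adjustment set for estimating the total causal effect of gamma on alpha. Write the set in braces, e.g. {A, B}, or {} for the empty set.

Variables eligible for adjustment (non-descendants of gamma, excluding gamma and alpha): {beta, eta, zeta}.
Backdoor paths from gamma to alpha:
  P1: gamma <- beta -> zeta -> lam <- eta -> alpha
  P2: gamma <- beta -> zeta -> lam <- alpha
  P3: gamma <- beta -> lam <- eta -> alpha
  P4: gamma <- beta -> lam <- alpha
  P5: gamma <- beta -> kappa <- zeta -> lam <- eta -> alpha
  P6: gamma <- beta -> kappa <- zeta -> lam <- alpha
Each backdoor path contains an unconditioned collider, so every path is already blocked with the empty conditioning set:
  P1: blocked at collider lam (neither it nor any descendant is in the conditioning set).
  P2: blocked at collider lam (neither it nor any descendant is in the conditioning set).
  P3: blocked at collider lam (neither it nor any descendant is in the conditioning set).
  P4: blocked at collider lam (neither it nor any descendant is in the conditioning set).
  P5: blocked at collider kappa (neither it nor any descendant is in the conditioning set).
  P6: blocked at collider kappa (neither it nor any descendant is in the conditioning set).
The empty set is therefore the unique smallest valid set.

{}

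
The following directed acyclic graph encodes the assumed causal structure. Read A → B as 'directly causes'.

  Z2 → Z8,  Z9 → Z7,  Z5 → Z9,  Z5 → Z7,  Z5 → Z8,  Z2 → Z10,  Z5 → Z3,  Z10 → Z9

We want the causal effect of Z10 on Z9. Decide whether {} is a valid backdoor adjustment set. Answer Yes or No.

Backdoor paths from Z10 to Z9 (paths whose first edge points into Z10):
  P1: Z10 <- Z2 -> Z8 <- Z5 -> Z9
  P2: Z10 <- Z2 -> Z8 <- Z5 -> Z7 <- Z9
Condition 1 (no descendant of Z10 in the set): holds — descendants of Z10 are {Z7, Z9}; none are in {}.
Condition 2 (every backdoor path blocked by {}):
  P1: blocked at collider Z8 (neither it nor any descendant is in the conditioning set).
  P2: blocked at collider Z8 (neither it nor any descendant is in the conditioning set).
{} satisfies the backdoor criterion.

Yes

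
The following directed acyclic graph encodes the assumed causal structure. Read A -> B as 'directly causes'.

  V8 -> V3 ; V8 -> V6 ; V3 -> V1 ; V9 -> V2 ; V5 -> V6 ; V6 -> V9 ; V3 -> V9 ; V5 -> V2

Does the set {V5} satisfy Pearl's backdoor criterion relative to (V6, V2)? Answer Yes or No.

No

Backdoor paths from V6 to V2 (paths whose first edge points into V6):
  P1: V6 <- V8 -> V3 -> V9 -> V2
  P2: V6 <- V5 -> V2
Condition 1 (no descendant of V6 in the set): holds — descendants of V6 are {V2, V9}; none are in {V5}.
Condition 2 (every backdoor path blocked by {V5}):
  P1: open — no interior node is in the conditioning set.
  P2: blocked at fork node V5 ∈ conditioning set.
{V5} does not satisfy the backdoor criterion.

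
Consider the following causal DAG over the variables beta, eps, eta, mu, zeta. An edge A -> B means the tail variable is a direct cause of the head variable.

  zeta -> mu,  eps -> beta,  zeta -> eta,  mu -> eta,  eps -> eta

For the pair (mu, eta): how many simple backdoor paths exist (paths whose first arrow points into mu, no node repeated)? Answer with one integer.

A backdoor path from mu to eta is any simple undirected path whose first edge points into mu (i.e. leaves mu via a parent).
Parents of mu: {zeta}.
Enumerating:
  P1: mu <- zeta -> eta
That exhausts the simple backdoor paths. Count: 1.

1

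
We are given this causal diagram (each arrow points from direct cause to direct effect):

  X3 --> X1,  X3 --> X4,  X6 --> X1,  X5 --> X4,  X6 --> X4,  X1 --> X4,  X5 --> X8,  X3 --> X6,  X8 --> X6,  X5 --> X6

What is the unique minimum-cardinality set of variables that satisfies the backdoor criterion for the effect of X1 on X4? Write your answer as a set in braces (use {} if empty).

Variables eligible for adjustment (non-descendants of X1, excluding X1 and X4): {X3, X5, X6, X8}.
Backdoor paths from X1 to X4:
  P1: X1 <- X3 -> X6 <- X5 -> X4
  P2: X1 <- X3 -> X6 <- X8 <- X5 -> X4
  P3: X1 <- X3 -> X6 -> X4
  P4: X1 <- X3 -> X4
  P5: X1 <- X6 <- X5 -> X4
  P6: X1 <- X6 <- X8 <- X5 -> X4
  P7: X1 <- X6 <- X3 -> X4
  P8: X1 <- X6 -> X4
The empty set is not sufficient: P3 (X1 <- X3 -> X6 -> X4) has no collider blocking it and no conditioned non-collider, so it is open.
Try {X3, X6}:
  P1: blocked at fork node X3 ∈ conditioning set.
  P2: blocked at fork node X3 ∈ conditioning set.
  P3: blocked at fork node X3 ∈ conditioning set.
  P4: blocked at fork node X3 ∈ conditioning set.
  P5: blocked at chain node X6 ∈ conditioning set.
  P6: blocked at chain node X6 ∈ conditioning set.
  P7: blocked at chain node X6 ∈ conditioning set.
  P8: blocked at fork node X6 ∈ conditioning set.
{X3, X6} contains no descendant of X1 and blocks every backdoor path.
Every element of {X3, X6} is needed (dropping X3 leaves P1 open; dropping X6 leaves P5 open), so no proper subset is valid.
Among all size-2 subsets of the eligible variables, only {X3, X6} blocks every backdoor path, so it is the unique smallest valid adjustment set.

{X3, X6}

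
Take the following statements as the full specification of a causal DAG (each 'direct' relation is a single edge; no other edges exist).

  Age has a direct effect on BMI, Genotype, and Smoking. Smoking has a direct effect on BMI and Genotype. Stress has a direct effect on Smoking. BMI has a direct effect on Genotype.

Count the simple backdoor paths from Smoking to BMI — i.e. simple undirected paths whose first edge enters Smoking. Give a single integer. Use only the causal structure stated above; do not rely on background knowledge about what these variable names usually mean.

2

A backdoor path from Smoking to BMI is any simple undirected path whose first edge points into Smoking (i.e. leaves Smoking via a parent).
Parents of Smoking: {Age, Stress}.
Enumerating:
  P1: Smoking <- Age -> BMI
  P2: Smoking <- Age -> Genotype <- BMI
That exhausts the simple backdoor paths. Count: 2.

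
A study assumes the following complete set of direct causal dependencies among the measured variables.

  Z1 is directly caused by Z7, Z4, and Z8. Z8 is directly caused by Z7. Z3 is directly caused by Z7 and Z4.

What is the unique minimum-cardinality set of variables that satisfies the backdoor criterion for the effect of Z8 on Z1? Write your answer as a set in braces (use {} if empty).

Variables eligible for adjustment (non-descendants of Z8, excluding Z8 and Z1): {Z3, Z4, Z7}.
Backdoor paths from Z8 to Z1:
  P1: Z8 <- Z7 -> Z3 <- Z4 -> Z1
  P2: Z8 <- Z7 -> Z1
The empty set is not sufficient: P2 (Z8 <- Z7 -> Z1) has no collider blocking it and no conditioned non-collider, so it is open.
Try {Z7}:
  P1: blocked at fork node Z7 ∈ conditioning set.
  P2: blocked at fork node Z7 ∈ conditioning set.
{Z7} contains no descendant of Z8 and blocks every backdoor path.
No other singleton works — e.g. {Z4} leaves P2 open — so {Z7} is the unique smallest valid adjustment set.

{Z7}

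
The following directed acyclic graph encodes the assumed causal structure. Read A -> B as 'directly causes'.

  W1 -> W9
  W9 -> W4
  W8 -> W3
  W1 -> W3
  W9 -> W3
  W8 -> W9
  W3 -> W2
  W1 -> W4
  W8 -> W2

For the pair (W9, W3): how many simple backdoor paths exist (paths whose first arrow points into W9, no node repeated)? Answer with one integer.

A backdoor path from W9 to W3 is any simple undirected path whose first edge points into W9 (i.e. leaves W9 via a parent).
Parents of W9: {W1, W8}.
Enumerating:
  P1: W9 <- W8 -> W3
  P2: W9 <- W8 -> W2 <- W3
  P3: W9 <- W1 -> W3
That exhausts the simple backdoor paths. Count: 3.

3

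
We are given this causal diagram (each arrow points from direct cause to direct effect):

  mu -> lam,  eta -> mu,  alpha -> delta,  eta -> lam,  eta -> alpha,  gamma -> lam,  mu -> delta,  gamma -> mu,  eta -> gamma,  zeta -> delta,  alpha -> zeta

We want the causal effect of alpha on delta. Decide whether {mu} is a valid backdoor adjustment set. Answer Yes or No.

Yes

Backdoor paths from alpha to delta (paths whose first edge points into alpha):
  P1: alpha <- eta -> gamma -> mu -> delta
  P2: alpha <- eta -> gamma -> lam <- mu -> delta
  P3: alpha <- eta -> mu -> delta
  P4: alpha <- eta -> lam <- gamma -> mu -> delta
  P5: alpha <- eta -> lam <- mu -> delta
Condition 1 (no descendant of alpha in the set): holds — descendants of alpha are {delta, zeta}; none are in {mu}.
Condition 2 (every backdoor path blocked by {mu}):
  P1: blocked at chain node mu ∈ conditioning set.
  P2: blocked at collider lam (neither it nor any descendant is in the conditioning set).
  P3: blocked at chain node mu ∈ conditioning set.
  P4: blocked at collider lam (neither it nor any descendant is in the conditioning set).
  P5: blocked at collider lam (neither it nor any descendant is in the conditioning set).
{mu} satisfies the backdoor criterion.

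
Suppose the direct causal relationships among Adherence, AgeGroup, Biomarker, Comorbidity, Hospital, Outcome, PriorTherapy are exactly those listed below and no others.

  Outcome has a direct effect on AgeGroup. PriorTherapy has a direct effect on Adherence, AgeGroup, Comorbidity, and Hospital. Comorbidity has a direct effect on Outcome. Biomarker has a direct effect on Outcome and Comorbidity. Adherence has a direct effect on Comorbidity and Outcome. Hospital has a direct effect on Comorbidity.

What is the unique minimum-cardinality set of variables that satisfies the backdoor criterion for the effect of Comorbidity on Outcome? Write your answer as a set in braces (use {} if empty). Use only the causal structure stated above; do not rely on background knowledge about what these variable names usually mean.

{Adherence, Biomarker}

Variables eligible for adjustment (non-descendants of Comorbidity, excluding Comorbidity and Outcome): {Adherence, Biomarker, Hospital, PriorTherapy}.
Backdoor paths from Comorbidity to Outcome:
  P1: Comorbidity <- Biomarker -> Outcome
  P2: Comorbidity <- PriorTherapy -> Adherence -> Outcome
  P3: Comorbidity <- PriorTherapy -> AgeGroup <- Outcome
  P4: Comorbidity <- Adherence <- PriorTherapy -> AgeGroup <- Outcome
  P5: Comorbidity <- Adherence -> Outcome
  P6: Comorbidity <- Hospital <- PriorTherapy -> Adherence -> Outcome
  P7: Comorbidity <- Hospital <- PriorTherapy -> AgeGroup <- Outcome
The empty set is not sufficient: P1 (Comorbidity <- Biomarker -> Outcome) has no collider blocking it and no conditioned non-collider, so it is open.
Try {Adherence, Biomarker}:
  P1: blocked at fork node Biomarker ∈ conditioning set.
  P2: blocked at chain node Adherence ∈ conditioning set.
  P3: blocked at collider AgeGroup (neither it nor any descendant is in the conditioning set).
  P4: blocked at chain node Adherence ∈ conditioning set.
  P5: blocked at fork node Adherence ∈ conditioning set.
  P6: blocked at chain node Adherence ∈ conditioning set.
  P7: blocked at collider AgeGroup (neither it nor any descendant is in the conditioning set).
{Adherence, Biomarker} contains no descendant of Comorbidity and blocks every backdoor path.
Every element of {Adherence, Biomarker} is needed (dropping Adherence leaves P2 open; dropping Biomarker leaves P1 open), so no proper subset is valid.
Among all size-2 subsets of the eligible variables, only {Adherence, Biomarker} blocks every backdoor path, so it is the unique smallest valid adjustment set.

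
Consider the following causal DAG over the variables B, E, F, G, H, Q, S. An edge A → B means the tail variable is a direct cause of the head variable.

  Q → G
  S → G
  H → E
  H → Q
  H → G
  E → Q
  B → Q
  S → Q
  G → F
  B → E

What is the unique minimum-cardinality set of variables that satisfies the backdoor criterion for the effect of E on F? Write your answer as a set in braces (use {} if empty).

Variables eligible for adjustment (non-descendants of E, excluding E and F): {B, H, S}.
Backdoor paths from E to F:
  P1: E <- B -> Q <- H -> G -> F
  P2: E <- B -> Q <- S -> G -> F
  P3: E <- B -> Q -> G -> F
  P4: E <- H -> Q <- S -> G -> F
  P5: E <- H -> Q -> G -> F
  P6: E <- H -> G -> F
The empty set is not sufficient: P3 (E <- B -> Q -> G -> F) has no collider blocking it and no conditioned non-collider, so it is open.
Try {B, H}:
  P1: blocked at fork node B ∈ conditioning set.
  P2: blocked at fork node B ∈ conditioning set.
  P3: blocked at fork node B ∈ conditioning set.
  P4: blocked at fork node H ∈ conditioning set.
  P5: blocked at fork node H ∈ conditioning set.
  P6: blocked at fork node H ∈ conditioning set.
{B, H} contains no descendant of E and blocks every backdoor path.
Every element of {B, H} is needed (dropping B leaves P3 open; dropping H leaves P5 open), so no proper subset is valid.
Among all size-2 subsets of the eligible variables, only {B, H} blocks every backdoor path, so it is the unique smallest valid adjustment set.

{B, H}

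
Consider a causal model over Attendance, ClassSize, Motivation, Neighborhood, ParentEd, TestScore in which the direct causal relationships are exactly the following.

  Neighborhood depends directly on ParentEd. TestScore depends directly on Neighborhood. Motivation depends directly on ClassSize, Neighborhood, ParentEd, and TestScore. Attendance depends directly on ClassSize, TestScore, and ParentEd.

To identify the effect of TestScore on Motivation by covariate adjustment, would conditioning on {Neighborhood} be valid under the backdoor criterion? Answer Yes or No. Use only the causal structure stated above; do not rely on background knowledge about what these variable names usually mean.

Yes

Backdoor paths from TestScore to Motivation (paths whose first edge points into TestScore):
  P1: TestScore <- Neighborhood <- ParentEd -> Attendance <- ClassSize -> Motivation
  P2: TestScore <- Neighborhood <- ParentEd -> Motivation
  P3: TestScore <- Neighborhood -> Motivation
Condition 1 (no descendant of TestScore in the set): holds — descendants of TestScore are {Attendance, Motivation}; none are in {Neighborhood}.
Condition 2 (every backdoor path blocked by {Neighborhood}):
  P1: blocked at chain node Neighborhood ∈ conditioning set.
  P2: blocked at chain node Neighborhood ∈ conditioning set.
  P3: blocked at fork node Neighborhood ∈ conditioning set.
{Neighborhood} satisfies the backdoor criterion.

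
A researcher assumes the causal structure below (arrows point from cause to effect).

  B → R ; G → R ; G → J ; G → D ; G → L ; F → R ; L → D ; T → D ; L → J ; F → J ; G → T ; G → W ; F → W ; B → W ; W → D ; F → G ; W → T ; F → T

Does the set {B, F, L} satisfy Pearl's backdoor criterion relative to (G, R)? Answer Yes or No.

No

Backdoor paths from G to R (paths whose first edge points into G):
  P1: G <- F -> W <- B -> R
  P2: G <- F -> T <- W <- B -> R
  P3: G <- F -> T -> D <- W <- B -> R
  P4: G <- F -> R
  P5: G <- F -> J <- L -> D <- W <- B -> R
  P6: G <- F -> J <- L -> D <- T <- W <- B -> R
Condition 1 (no descendant of G in the set): FAILS — L is a descendant of G.
Condition 2 (every backdoor path blocked by {B, F, L}):
  P1: blocked at fork node F ∈ conditioning set.
  P2: blocked at fork node F ∈ conditioning set.
  P3: blocked at fork node F ∈ conditioning set.
  P4: blocked at fork node F ∈ conditioning set.
  P5: blocked at fork node F ∈ conditioning set.
  P6: blocked at fork node F ∈ conditioning set.
{B, F, L} does not satisfy the backdoor criterion.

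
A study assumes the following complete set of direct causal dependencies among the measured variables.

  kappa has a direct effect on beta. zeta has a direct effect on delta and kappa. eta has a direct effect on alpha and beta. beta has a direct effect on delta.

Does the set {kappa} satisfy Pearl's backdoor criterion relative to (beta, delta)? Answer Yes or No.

Yes

Backdoor paths from beta to delta (paths whose first edge points into beta):
  P1: beta <- kappa <- zeta -> delta
Condition 1 (no descendant of beta in the set): holds — descendants of beta are {delta}; none are in {kappa}.
Condition 2 (every backdoor path blocked by {kappa}):
  P1: blocked at chain node kappa ∈ conditioning set.
{kappa} satisfies the backdoor criterion.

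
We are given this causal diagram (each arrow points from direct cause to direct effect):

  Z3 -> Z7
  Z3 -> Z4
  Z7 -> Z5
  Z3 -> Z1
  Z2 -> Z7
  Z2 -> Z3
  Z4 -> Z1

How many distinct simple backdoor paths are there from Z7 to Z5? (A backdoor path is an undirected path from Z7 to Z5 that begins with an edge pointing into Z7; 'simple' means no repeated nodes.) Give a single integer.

A backdoor path from Z7 to Z5 is any simple undirected path whose first edge points into Z7 (i.e. leaves Z7 via a parent).
Parents of Z7: {Z2, Z3}.
No simple path from any parent of Z7 reaches Z5 without revisiting Z7, so there are no backdoor paths.

0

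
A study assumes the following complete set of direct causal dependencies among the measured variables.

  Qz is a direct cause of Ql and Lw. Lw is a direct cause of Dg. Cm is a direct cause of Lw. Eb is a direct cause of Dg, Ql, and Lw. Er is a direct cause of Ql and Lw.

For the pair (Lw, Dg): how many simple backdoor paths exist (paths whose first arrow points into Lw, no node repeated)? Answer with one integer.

A backdoor path from Lw to Dg is any simple undirected path whose first edge points into Lw (i.e. leaves Lw via a parent).
Parents of Lw: {Cm, Eb, Er, Qz}.
Enumerating:
  P1: Lw <- Eb -> Dg
  P2: Lw <- Qz -> Ql <- Eb -> Dg
  P3: Lw <- Er -> Ql <- Eb -> Dg
That exhausts the simple backdoor paths. Count: 3.

3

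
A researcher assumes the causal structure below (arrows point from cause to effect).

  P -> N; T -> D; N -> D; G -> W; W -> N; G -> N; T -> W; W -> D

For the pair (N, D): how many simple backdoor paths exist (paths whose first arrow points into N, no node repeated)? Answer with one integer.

4

A backdoor path from N to D is any simple undirected path whose first edge points into N (i.e. leaves N via a parent).
Parents of N: {G, P, W}.
Enumerating:
  P1: N <- G -> W <- T -> D
  P2: N <- G -> W -> D
  P3: N <- W <- T -> D
  P4: N <- W -> D
That exhausts the simple backdoor paths. Count: 4.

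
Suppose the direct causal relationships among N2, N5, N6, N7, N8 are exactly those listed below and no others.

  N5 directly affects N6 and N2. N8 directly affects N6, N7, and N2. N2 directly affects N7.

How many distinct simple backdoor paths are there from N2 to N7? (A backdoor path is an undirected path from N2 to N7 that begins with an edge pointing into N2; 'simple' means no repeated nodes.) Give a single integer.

A backdoor path from N2 to N7 is any simple undirected path whose first edge points into N2 (i.e. leaves N2 via a parent).
Parents of N2: {N5, N8}.
Enumerating:
  P1: N2 <- N5 -> N6 <- N8 -> N7
  P2: N2 <- N8 -> N7
That exhausts the simple backdoor paths. Count: 2.

2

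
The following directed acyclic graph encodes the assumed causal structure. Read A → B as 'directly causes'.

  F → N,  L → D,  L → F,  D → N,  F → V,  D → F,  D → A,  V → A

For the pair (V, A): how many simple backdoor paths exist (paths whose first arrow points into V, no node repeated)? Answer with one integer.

3

A backdoor path from V to A is any simple undirected path whose first edge points into V (i.e. leaves V via a parent).
Parents of V: {F}.
Enumerating:
  P1: V <- F <- L -> D -> A
  P2: V <- F <- D -> A
  P3: V <- F -> N <- D -> A
That exhausts the simple backdoor paths. Count: 3.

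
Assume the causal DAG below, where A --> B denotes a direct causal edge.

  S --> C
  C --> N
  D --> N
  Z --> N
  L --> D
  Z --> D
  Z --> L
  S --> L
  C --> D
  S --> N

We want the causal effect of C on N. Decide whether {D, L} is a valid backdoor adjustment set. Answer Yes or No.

Backdoor paths from C to N (paths whose first edge points into C):
  P1: C <- S -> L <- Z -> D -> N
  P2: C <- S -> L <- Z -> N
  P3: C <- S -> L -> D <- Z -> N
  P4: C <- S -> L -> D -> N
  P5: C <- S -> N
Condition 1 (no descendant of C in the set): FAILS — D is a descendant of C.
Condition 2 (every backdoor path blocked by {D, L}):
  P1: blocked at chain node D ∈ conditioning set.
  P2: open — collider(s) L are conditioned on (or have a conditioned descendant) and no non-collider on the path is in the set.
  P3: blocked at chain node L ∈ conditioning set.
  P4: blocked at chain node L ∈ conditioning set.
  P5: open — no interior node is in the conditioning set.
{D, L} does not satisfy the backdoor criterion.

No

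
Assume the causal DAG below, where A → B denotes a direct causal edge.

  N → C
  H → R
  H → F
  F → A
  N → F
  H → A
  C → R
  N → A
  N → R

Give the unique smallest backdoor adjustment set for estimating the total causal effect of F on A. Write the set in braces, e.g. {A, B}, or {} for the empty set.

{H, N}

Variables eligible for adjustment (non-descendants of F, excluding F and A): {C, H, N, R}.
Backdoor paths from F to A:
  P1: F <- H -> R <- N -> A
  P2: F <- H -> R <- C <- N -> A
  P3: F <- H -> A
  P4: F <- N -> C -> R <- H -> A
  P5: F <- N -> R <- H -> A
  P6: F <- N -> A
The empty set is not sufficient: P3 (F <- H -> A) has no collider blocking it and no conditioned non-collider, so it is open.
Try {H, N}:
  P1: blocked at fork node H ∈ conditioning set.
  P2: blocked at fork node H ∈ conditioning set.
  P3: blocked at fork node H ∈ conditioning set.
  P4: blocked at fork node N ∈ conditioning set.
  P5: blocked at fork node N ∈ conditioning set.
  P6: blocked at fork node N ∈ conditioning set.
{H, N} contains no descendant of F and blocks every backdoor path.
Every element of {H, N} is needed (dropping H leaves P3 open; dropping N leaves P6 open), so no proper subset is valid.
Among all size-2 subsets of the eligible variables, only {H, N} blocks every backdoor path, so it is the unique smallest valid adjustment set.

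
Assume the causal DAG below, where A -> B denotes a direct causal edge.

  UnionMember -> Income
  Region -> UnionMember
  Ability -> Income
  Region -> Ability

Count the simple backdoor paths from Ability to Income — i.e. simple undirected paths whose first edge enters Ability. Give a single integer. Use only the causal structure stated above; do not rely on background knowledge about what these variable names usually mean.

A backdoor path from Ability to Income is any simple undirected path whose first edge points into Ability (i.e. leaves Ability via a parent).
Parents of Ability: {Region}.
Enumerating:
  P1: Ability <- Region -> UnionMember -> Income
That exhausts the simple backdoor paths. Count: 1.

1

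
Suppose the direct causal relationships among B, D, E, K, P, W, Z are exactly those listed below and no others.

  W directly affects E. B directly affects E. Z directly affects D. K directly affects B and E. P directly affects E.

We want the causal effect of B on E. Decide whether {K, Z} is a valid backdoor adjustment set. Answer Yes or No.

Yes

Backdoor paths from B to E (paths whose first edge points into B):
  P1: B <- K -> E
Condition 1 (no descendant of B in the set): holds — descendants of B are {E}; none are in {K, Z}.
Condition 2 (every backdoor path blocked by {K, Z}):
  P1: blocked at fork node K ∈ conditioning set.
{K, Z} satisfies the backdoor criterion.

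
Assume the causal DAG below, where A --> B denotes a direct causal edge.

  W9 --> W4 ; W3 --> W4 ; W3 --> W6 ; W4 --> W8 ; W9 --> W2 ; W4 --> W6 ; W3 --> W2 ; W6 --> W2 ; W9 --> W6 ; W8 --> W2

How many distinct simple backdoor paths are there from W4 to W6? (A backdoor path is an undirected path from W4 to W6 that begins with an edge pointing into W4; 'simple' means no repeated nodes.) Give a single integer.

A backdoor path from W4 to W6 is any simple undirected path whose first edge points into W4 (i.e. leaves W4 via a parent).
Parents of W4: {W3, W9}.
Enumerating:
  P1: W4 <- W3 -> W6
  P2: W4 <- W3 -> W2 <- W9 -> W6
  P3: W4 <- W3 -> W2 <- W6
  P4: W4 <- W9 -> W6
  P5: W4 <- W9 -> W2 <- W3 -> W6
  P6: W4 <- W9 -> W2 <- W6
That exhausts the simple backdoor paths. Count: 6.

6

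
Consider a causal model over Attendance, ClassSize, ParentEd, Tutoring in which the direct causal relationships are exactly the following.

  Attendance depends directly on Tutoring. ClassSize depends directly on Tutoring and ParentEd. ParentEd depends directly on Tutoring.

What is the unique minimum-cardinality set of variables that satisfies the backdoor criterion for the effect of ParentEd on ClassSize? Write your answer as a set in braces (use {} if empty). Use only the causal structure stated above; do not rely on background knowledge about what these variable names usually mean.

Variables eligible for adjustment (non-descendants of ParentEd, excluding ParentEd and ClassSize): {Attendance, Tutoring}.
Backdoor paths from ParentEd to ClassSize:
  P1: ParentEd <- Tutoring -> ClassSize
The empty set is not sufficient: P1 (ParentEd <- Tutoring -> ClassSize) has no collider blocking it and no conditioned non-collider, so it is open.
Try {Tutoring}:
  P1: blocked at fork node Tutoring ∈ conditioning set.
{Tutoring} contains no descendant of ParentEd and blocks every backdoor path.
No other singleton works — e.g. {Attendance} leaves P1 open — so {Tutoring} is the unique smallest valid adjustment set.

{Tutoring}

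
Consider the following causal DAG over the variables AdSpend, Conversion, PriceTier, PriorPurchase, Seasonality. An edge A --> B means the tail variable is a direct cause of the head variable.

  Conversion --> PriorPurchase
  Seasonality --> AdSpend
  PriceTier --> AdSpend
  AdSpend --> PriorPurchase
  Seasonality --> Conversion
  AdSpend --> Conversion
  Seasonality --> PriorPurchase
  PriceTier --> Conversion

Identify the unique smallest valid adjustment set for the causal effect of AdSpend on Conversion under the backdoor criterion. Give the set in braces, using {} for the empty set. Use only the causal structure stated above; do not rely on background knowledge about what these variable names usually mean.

Variables eligible for adjustment (non-descendants of AdSpend, excluding AdSpend and Conversion): {PriceTier, Seasonality}.
Backdoor paths from AdSpend to Conversion:
  P1: AdSpend <- Seasonality -> Conversion
  P2: AdSpend <- Seasonality -> PriorPurchase <- Conversion
  P3: AdSpend <- PriceTier -> Conversion
The empty set is not sufficient: P1 (AdSpend <- Seasonality -> Conversion) has no collider blocking it and no conditioned non-collider, so it is open.
Try {PriceTier, Seasonality}:
  P1: blocked at fork node Seasonality ∈ conditioning set.
  P2: blocked at fork node Seasonality ∈ conditioning set.
  P3: blocked at fork node PriceTier ∈ conditioning set.
{PriceTier, Seasonality} contains no descendant of AdSpend and blocks every backdoor path.
Every element of {PriceTier, Seasonality} is needed (dropping PriceTier leaves P3 open; dropping Seasonality leaves P1 open), so no proper subset is valid.
Among all size-2 subsets of the eligible variables, only {PriceTier, Seasonality} blocks every backdoor path, so it is the unique smallest valid adjustment set.

{PriceTier, Seasonality}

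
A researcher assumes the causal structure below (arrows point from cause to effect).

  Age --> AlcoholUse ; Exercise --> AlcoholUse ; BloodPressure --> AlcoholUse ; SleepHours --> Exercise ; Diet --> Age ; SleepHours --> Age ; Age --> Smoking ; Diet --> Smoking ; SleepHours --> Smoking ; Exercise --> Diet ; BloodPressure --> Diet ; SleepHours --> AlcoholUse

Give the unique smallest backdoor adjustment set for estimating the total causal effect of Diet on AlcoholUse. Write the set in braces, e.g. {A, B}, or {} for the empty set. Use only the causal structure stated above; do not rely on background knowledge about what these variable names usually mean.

{BloodPressure, Exercise}

Variables eligible for adjustment (non-descendants of Diet, excluding Diet and AlcoholUse): {BloodPressure, Exercise, SleepHours}.
Backdoor paths from Diet to AlcoholUse:
  P1: Diet <- BloodPressure -> AlcoholUse
  P2: Diet <- Exercise <- SleepHours -> Age -> AlcoholUse
  P3: Diet <- Exercise <- SleepHours -> AlcoholUse
  P4: Diet <- Exercise <- SleepHours -> Smoking <- Age -> AlcoholUse
  P5: Diet <- Exercise -> AlcoholUse
The empty set is not sufficient: P1 (Diet <- BloodPressure -> AlcoholUse) has no collider blocking it and no conditioned non-collider, so it is open.
Try {BloodPressure, Exercise}:
  P1: blocked at fork node BloodPressure ∈ conditioning set.
  P2: blocked at chain node Exercise ∈ conditioning set.
  P3: blocked at chain node Exercise ∈ conditioning set.
  P4: blocked at chain node Exercise ∈ conditioning set.
  P5: blocked at fork node Exercise ∈ conditioning set.
{BloodPressure, Exercise} contains no descendant of Diet and blocks every backdoor path.
Every element of {BloodPressure, Exercise} is needed (dropping BloodPressure leaves P1 open; dropping Exercise leaves P2 open), so no proper subset is valid.
Among all size-2 subsets of the eligible variables, only {BloodPressure, Exercise} blocks every backdoor path, so it is the unique smallest valid adjustment set.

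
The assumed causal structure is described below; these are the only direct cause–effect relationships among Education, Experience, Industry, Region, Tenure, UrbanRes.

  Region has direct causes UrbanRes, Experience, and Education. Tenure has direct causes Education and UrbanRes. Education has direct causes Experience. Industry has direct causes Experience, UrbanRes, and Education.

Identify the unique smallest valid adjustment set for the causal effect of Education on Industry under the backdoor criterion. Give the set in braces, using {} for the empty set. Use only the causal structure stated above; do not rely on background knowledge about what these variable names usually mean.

{Experience}

Variables eligible for adjustment (non-descendants of Education, excluding Education and Industry): {Experience, UrbanRes}.
Backdoor paths from Education to Industry:
  P1: Education <- Experience -> Region <- UrbanRes -> Industry
  P2: Education <- Experience -> Industry
The empty set is not sufficient: P2 (Education <- Experience -> Industry) has no collider blocking it and no conditioned non-collider, so it is open.
Try {Experience}:
  P1: blocked at fork node Experience ∈ conditioning set.
  P2: blocked at fork node Experience ∈ conditioning set.
{Experience} contains no descendant of Education and blocks every backdoor path.
No other singleton works — e.g. {UrbanRes} leaves P2 open — so {Experience} is the unique smallest valid adjustment set.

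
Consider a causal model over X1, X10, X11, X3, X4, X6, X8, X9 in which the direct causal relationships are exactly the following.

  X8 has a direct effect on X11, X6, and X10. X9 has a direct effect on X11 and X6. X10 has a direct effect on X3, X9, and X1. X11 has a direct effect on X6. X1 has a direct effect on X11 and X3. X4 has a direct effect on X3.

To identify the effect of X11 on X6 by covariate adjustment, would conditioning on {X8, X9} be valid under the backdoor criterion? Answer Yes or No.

Backdoor paths from X11 to X6 (paths whose first edge points into X11):
  P1: X11 <- X8 -> X10 -> X9 -> X6
  P2: X11 <- X8 -> X6
  P3: X11 <- X1 <- X10 <- X8 -> X6
  P4: X11 <- X1 <- X10 -> X9 -> X6
  P5: X11 <- X1 -> X3 <- X10 <- X8 -> X6
  P6: X11 <- X1 -> X3 <- X10 -> X9 -> X6
  P7: X11 <- X9 <- X10 <- X8 -> X6
  P8: X11 <- X9 -> X6
Condition 1 (no descendant of X11 in the set): holds — descendants of X11 are {X6}; none are in {X8, X9}.
Condition 2 (every backdoor path blocked by {X8, X9}):
  P1: blocked at fork node X8 ∈ conditioning set.
  P2: blocked at fork node X8 ∈ conditioning set.
  P3: blocked at fork node X8 ∈ conditioning set.
  P4: blocked at chain node X9 ∈ conditioning set.
  P5: blocked at collider X3 (neither it nor any descendant is in the conditioning set).
  P6: blocked at collider X3 (neither it nor any descendant is in the conditioning set).
  P7: blocked at chain node X9 ∈ conditioning set.
  P8: blocked at fork node X9 ∈ conditioning set.
{X8, X9} satisfies the backdoor criterion.

Yes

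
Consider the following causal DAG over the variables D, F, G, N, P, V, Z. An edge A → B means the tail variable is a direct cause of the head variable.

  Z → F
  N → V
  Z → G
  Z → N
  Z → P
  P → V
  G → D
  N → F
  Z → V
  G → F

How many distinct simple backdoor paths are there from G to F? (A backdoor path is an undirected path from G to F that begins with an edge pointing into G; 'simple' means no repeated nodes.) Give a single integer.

A backdoor path from G to F is any simple undirected path whose first edge points into G (i.e. leaves G via a parent).
Parents of G: {Z}.
Enumerating:
  P1: G <- Z -> P -> V <- N -> F
  P2: G <- Z -> N -> F
  P3: G <- Z -> V <- N -> F
  P4: G <- Z -> F
That exhausts the simple backdoor paths. Count: 4.

4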